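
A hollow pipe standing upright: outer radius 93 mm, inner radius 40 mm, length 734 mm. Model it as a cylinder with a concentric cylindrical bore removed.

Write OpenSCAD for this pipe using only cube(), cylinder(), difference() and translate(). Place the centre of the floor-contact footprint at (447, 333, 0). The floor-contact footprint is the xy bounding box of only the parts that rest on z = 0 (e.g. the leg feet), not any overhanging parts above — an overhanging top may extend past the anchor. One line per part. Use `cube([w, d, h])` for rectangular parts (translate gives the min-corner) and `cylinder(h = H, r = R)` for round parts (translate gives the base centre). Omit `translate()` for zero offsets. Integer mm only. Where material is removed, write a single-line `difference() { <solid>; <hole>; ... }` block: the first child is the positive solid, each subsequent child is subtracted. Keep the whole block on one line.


difference() { translate([447, 333, 0]) cylinder(h = 734, r = 93); translate([447, 333, 0]) cylinder(h = 734, r = 40); }


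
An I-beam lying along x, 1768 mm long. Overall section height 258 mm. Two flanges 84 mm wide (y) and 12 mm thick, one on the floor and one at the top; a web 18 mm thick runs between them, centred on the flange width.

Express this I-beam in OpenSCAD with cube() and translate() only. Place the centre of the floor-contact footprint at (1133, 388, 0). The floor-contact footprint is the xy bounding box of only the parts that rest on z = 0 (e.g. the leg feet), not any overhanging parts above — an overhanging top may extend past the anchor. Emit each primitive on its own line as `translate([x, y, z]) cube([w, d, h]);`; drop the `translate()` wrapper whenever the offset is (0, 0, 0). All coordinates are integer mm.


translate([249, 346, 0]) cube([1768, 84, 12]);
translate([249, 379, 12]) cube([1768, 18, 234]);
translate([249, 346, 246]) cube([1768, 84, 12]);


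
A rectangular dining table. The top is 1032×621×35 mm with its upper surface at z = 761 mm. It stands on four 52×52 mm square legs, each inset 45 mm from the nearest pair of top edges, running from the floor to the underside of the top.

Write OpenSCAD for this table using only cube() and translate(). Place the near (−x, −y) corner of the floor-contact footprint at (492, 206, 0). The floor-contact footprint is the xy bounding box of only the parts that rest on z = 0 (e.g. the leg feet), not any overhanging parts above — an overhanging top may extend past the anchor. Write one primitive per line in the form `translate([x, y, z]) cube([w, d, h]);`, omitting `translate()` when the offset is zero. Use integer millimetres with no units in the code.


translate([447, 161, 726]) cube([1032, 621, 35]);
translate([492, 206, 0]) cube([52, 52, 726]);
translate([1382, 206, 0]) cube([52, 52, 726]);
translate([492, 685, 0]) cube([52, 52, 726]);
translate([1382, 685, 0]) cube([52, 52, 726]);


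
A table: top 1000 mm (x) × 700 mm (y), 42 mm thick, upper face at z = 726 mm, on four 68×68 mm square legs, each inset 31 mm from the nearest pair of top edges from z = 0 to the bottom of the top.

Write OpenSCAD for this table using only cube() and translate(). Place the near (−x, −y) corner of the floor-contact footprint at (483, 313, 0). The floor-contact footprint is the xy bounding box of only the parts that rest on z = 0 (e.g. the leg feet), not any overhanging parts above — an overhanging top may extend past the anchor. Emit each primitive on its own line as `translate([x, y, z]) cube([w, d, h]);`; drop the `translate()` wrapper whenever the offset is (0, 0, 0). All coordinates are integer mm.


translate([452, 282, 684]) cube([1000, 700, 42]);
translate([483, 313, 0]) cube([68, 68, 684]);
translate([1353, 313, 0]) cube([68, 68, 684]);
translate([483, 883, 0]) cube([68, 68, 684]);
translate([1353, 883, 0]) cube([68, 68, 684]);


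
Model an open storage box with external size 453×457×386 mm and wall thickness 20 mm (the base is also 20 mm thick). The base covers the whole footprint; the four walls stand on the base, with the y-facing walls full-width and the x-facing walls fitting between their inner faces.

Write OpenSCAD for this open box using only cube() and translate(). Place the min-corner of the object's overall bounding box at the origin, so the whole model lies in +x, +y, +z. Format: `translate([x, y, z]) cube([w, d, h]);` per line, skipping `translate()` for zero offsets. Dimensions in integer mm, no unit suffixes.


cube([453, 457, 20]);
translate([0, 0, 20]) cube([453, 20, 366]);
translate([0, 437, 20]) cube([453, 20, 366]);
translate([0, 20, 20]) cube([20, 417, 366]);
translate([433, 20, 20]) cube([20, 417, 366]);


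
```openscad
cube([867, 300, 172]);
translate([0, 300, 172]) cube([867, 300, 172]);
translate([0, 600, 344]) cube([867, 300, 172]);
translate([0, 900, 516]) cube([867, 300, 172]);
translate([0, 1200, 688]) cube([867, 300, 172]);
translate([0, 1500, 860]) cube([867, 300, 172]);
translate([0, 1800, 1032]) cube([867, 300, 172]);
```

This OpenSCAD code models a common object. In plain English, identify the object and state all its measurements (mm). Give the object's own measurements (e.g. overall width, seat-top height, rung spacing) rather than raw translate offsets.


A straight staircase of 7 solid steps. Each step is 867 mm wide (x), 300 mm deep (y, the going) and 172 mm tall (the rise). The first step rests on the floor; each subsequent step sits one going further in +y and one rise higher in +z, directly behind and above the previous step with no overlap.


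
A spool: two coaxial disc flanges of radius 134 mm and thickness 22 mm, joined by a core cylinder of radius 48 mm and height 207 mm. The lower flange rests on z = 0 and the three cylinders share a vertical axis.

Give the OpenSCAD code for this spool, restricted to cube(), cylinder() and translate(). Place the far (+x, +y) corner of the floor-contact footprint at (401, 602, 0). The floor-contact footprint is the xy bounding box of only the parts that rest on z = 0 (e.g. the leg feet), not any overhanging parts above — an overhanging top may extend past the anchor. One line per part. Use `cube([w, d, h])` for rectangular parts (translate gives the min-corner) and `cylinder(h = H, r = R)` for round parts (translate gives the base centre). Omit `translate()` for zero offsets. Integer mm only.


translate([267, 468, 0]) cylinder(h = 22, r = 134);
translate([267, 468, 22]) cylinder(h = 207, r = 48);
translate([267, 468, 229]) cylinder(h = 22, r = 134);


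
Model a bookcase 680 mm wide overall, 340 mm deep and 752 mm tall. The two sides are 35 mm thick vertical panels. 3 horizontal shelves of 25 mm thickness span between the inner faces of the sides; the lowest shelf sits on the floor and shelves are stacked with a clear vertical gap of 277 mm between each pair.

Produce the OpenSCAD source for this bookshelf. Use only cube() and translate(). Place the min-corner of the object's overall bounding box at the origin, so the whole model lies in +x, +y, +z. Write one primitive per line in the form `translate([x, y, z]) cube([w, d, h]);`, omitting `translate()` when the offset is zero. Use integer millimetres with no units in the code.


cube([35, 340, 752]);
translate([645, 0, 0]) cube([35, 340, 752]);
translate([35, 0, 0]) cube([610, 340, 25]);
translate([35, 0, 302]) cube([610, 340, 25]);
translate([35, 0, 604]) cube([610, 340, 25]);


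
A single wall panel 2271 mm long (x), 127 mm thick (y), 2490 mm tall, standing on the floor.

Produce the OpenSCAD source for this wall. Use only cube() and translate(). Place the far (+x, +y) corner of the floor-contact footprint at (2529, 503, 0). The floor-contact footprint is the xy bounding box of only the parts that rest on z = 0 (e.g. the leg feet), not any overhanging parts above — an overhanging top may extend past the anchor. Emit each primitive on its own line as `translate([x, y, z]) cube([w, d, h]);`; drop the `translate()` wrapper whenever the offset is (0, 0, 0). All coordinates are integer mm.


translate([258, 376, 0]) cube([2271, 127, 2490]);


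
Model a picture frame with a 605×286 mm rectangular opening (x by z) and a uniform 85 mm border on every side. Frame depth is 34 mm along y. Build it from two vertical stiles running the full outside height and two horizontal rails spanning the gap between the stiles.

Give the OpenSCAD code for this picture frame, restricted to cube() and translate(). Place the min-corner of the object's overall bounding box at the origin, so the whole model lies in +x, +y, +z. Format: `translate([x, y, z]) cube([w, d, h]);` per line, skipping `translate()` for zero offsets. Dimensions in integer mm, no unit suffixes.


cube([85, 34, 456]);
translate([690, 0, 0]) cube([85, 34, 456]);
translate([85, 0, 0]) cube([605, 34, 85]);
translate([85, 0, 371]) cube([605, 34, 85]);


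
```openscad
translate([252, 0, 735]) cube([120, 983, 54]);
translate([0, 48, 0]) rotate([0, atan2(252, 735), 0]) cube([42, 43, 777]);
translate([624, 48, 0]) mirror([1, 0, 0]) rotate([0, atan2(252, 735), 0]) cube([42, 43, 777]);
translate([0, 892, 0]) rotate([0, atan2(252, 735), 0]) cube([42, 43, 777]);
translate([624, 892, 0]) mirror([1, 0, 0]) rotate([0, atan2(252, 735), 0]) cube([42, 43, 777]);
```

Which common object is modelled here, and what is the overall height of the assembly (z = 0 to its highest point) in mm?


A sawhorse. The overall height is 789 mm.

A beam across two mirrored pairs of raked legs — a sawhorse. The beam's underside is at z = 735 (matching the legs' vertical rise in atan2(252, 735)) and the beam is 54 mm tall, so its top is at 735 + 54 = 789 mm. The raked legs top out at the beam's underside, so that is the highest point.


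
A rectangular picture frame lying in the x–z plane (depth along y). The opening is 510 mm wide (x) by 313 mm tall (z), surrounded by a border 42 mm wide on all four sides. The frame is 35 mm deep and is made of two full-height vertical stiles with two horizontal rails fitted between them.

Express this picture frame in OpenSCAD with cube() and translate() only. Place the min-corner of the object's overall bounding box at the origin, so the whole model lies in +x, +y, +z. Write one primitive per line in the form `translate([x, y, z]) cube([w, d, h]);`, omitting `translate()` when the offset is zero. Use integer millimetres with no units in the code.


cube([42, 35, 397]);
translate([552, 0, 0]) cube([42, 35, 397]);
translate([42, 0, 0]) cube([510, 35, 42]);
translate([42, 0, 355]) cube([510, 35, 42]);


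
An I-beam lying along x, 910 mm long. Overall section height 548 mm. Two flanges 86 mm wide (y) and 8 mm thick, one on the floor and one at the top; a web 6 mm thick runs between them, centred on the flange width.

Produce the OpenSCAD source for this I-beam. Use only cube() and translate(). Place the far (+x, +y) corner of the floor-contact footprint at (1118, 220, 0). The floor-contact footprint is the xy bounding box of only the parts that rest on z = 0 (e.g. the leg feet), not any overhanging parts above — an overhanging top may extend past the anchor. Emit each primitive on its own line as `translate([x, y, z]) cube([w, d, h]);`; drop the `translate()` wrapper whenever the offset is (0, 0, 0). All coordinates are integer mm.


translate([208, 134, 0]) cube([910, 86, 8]);
translate([208, 174, 8]) cube([910, 6, 532]);
translate([208, 134, 540]) cube([910, 86, 8]);


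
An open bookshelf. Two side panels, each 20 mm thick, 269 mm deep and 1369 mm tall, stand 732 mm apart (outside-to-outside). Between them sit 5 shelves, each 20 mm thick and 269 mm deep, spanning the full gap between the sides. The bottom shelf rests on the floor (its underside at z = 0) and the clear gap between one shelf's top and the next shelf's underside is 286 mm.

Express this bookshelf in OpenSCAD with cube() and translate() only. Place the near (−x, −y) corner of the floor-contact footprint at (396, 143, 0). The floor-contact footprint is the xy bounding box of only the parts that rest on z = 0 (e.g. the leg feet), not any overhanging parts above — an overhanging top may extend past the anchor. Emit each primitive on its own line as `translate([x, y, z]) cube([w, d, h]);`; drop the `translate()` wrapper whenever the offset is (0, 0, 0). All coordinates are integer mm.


translate([396, 143, 0]) cube([20, 269, 1369]);
translate([1108, 143, 0]) cube([20, 269, 1369]);
translate([416, 143, 0]) cube([692, 269, 20]);
translate([416, 143, 306]) cube([692, 269, 20]);
translate([416, 143, 612]) cube([692, 269, 20]);
translate([416, 143, 918]) cube([692, 269, 20]);
translate([416, 143, 1224]) cube([692, 269, 20]);


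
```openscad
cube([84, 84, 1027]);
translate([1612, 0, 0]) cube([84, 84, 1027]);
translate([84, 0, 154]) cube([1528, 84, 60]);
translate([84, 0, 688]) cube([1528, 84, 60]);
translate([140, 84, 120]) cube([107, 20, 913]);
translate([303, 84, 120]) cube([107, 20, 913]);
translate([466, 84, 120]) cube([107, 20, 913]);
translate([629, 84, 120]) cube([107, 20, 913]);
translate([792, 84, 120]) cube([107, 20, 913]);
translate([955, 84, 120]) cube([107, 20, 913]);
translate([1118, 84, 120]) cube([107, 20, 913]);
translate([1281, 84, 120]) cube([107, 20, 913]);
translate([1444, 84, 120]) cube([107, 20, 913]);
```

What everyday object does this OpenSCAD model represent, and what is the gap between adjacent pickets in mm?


A fence section. The picket gap is 56 mm.

Two posts, two rails, 9 pickets — a fence section. Span 1528 mm holds 9 pickets of 107 mm with 10 equal gaps: ⌊(1528 − 9·107) / 10⌋ = 56 mm.


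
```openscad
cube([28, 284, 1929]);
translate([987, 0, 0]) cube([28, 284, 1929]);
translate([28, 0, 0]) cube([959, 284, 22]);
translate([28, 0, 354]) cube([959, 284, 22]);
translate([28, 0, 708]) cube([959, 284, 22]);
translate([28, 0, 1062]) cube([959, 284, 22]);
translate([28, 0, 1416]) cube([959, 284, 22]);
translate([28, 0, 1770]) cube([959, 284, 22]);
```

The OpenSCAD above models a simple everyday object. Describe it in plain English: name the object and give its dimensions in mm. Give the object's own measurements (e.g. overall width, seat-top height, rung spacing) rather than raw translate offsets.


An open bookshelf. Two side panels, each 28 mm thick, 284 mm deep and 1929 mm tall, stand 1015 mm apart (outside-to-outside). Between them sit 6 shelves, each 22 mm thick and 284 mm deep, spanning the full gap between the sides. The bottom shelf rests on the floor (its underside at z = 0) and the clear gap between one shelf's top and the next shelf's underside is 332 mm.


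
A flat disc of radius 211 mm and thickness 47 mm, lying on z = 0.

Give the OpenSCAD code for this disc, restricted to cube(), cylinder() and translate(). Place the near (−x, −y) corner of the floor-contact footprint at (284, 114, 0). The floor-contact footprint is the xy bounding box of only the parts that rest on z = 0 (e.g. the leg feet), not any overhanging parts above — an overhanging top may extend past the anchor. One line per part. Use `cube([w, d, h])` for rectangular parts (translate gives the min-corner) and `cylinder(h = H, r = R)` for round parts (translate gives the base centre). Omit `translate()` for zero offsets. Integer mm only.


translate([495, 325, 0]) cylinder(h = 47, r = 211);


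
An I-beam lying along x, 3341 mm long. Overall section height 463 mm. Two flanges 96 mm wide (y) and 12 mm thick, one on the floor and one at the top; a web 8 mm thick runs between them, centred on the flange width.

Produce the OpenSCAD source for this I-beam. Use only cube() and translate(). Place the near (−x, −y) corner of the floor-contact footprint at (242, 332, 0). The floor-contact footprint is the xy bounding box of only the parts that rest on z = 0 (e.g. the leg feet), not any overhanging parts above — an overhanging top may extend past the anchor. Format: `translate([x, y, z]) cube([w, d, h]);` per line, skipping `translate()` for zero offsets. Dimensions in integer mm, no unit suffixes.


translate([242, 332, 0]) cube([3341, 96, 12]);
translate([242, 376, 12]) cube([3341, 8, 439]);
translate([242, 332, 451]) cube([3341, 96, 12]);


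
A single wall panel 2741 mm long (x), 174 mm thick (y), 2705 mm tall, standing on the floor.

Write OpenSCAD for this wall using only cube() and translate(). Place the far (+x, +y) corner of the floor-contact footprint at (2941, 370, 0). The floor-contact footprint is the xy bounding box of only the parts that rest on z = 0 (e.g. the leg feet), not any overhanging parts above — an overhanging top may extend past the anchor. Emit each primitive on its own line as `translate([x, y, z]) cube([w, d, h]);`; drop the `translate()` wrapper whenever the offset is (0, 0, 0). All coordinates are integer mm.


translate([200, 196, 0]) cube([2741, 174, 2705]);


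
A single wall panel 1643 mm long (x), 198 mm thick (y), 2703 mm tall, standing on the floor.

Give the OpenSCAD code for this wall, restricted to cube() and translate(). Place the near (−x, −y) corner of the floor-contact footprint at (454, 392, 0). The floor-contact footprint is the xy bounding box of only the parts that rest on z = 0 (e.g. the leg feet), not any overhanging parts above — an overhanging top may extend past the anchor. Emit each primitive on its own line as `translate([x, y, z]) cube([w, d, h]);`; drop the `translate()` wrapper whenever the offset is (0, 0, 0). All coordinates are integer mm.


translate([454, 392, 0]) cube([1643, 198, 2703]);


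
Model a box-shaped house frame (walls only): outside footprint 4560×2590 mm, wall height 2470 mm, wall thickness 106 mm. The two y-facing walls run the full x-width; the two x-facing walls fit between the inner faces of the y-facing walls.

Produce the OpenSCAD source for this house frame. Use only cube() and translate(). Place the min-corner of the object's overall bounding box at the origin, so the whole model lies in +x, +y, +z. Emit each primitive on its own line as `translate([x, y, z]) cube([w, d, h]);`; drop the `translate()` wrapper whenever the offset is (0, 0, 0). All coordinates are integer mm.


cube([4560, 106, 2470]);
translate([0, 2484, 0]) cube([4560, 106, 2470]);
translate([0, 106, 0]) cube([106, 2378, 2470]);
translate([4454, 106, 0]) cube([106, 2378, 2470]);


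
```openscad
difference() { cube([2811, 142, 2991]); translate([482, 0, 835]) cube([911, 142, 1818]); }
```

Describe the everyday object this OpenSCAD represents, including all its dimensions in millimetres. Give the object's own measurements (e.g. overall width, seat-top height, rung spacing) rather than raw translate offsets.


A wall 2811 mm long (x), 142 mm thick (y), 2991 mm tall, with a rectangular window opening cut through it. The opening is 911 mm wide and 1818 mm tall; its sill is at z = 835 mm and its near (−x) edge is 482 mm from the wall's −x end. The opening passes through the full wall thickness.


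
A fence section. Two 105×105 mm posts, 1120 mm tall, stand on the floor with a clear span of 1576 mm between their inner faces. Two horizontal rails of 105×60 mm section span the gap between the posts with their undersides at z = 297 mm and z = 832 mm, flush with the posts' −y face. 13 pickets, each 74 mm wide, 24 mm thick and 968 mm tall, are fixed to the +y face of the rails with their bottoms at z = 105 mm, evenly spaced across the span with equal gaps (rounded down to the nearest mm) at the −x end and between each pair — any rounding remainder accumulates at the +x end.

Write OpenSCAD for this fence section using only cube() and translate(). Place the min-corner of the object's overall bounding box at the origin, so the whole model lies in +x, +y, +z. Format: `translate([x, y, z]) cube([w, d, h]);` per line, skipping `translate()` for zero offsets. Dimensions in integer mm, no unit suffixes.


cube([105, 105, 1120]);
translate([1681, 0, 0]) cube([105, 105, 1120]);
translate([105, 0, 297]) cube([1576, 105, 60]);
translate([105, 0, 832]) cube([1576, 105, 60]);
translate([148, 105, 105]) cube([74, 24, 968]);
translate([265, 105, 105]) cube([74, 24, 968]);
translate([382, 105, 105]) cube([74, 24, 968]);
translate([499, 105, 105]) cube([74, 24, 968]);
translate([616, 105, 105]) cube([74, 24, 968]);
translate([733, 105, 105]) cube([74, 24, 968]);
translate([850, 105, 105]) cube([74, 24, 968]);
translate([967, 105, 105]) cube([74, 24, 968]);
translate([1084, 105, 105]) cube([74, 24, 968]);
translate([1201, 105, 105]) cube([74, 24, 968]);
translate([1318, 105, 105]) cube([74, 24, 968]);
translate([1435, 105, 105]) cube([74, 24, 968]);
translate([1552, 105, 105]) cube([74, 24, 968]);


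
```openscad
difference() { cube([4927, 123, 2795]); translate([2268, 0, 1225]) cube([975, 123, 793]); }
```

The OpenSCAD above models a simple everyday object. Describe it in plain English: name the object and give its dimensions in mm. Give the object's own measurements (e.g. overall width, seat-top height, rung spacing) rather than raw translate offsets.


A wall 4927 mm long (x), 123 mm thick (y), 2795 mm tall, with a rectangular window opening cut through it. The opening is 975 mm wide and 793 mm tall; its sill is at z = 1225 mm and its near (−x) edge is 2268 mm from the wall's −x end. The opening passes through the full wall thickness.


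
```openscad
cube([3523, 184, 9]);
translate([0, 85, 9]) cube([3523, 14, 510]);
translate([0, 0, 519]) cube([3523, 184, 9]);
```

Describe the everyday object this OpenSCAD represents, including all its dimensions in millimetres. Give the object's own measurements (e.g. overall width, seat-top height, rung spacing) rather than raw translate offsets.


An I-beam lying along x, 3523 mm long. Overall section height 528 mm. Two flanges 184 mm wide (y) and 9 mm thick, one on the floor and one at the top; a web 14 mm thick runs between them, centred on the flange width.


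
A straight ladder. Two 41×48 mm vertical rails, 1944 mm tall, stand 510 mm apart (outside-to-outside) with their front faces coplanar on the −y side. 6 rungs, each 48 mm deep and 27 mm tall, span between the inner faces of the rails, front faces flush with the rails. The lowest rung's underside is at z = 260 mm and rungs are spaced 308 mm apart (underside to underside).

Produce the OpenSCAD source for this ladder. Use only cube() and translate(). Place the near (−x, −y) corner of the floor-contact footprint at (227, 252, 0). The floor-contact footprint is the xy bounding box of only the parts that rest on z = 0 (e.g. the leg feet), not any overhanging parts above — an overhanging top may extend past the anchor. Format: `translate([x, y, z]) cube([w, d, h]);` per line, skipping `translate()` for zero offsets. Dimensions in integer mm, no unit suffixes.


// rung span = 510 - 2*41 = 428
// rung[k] z = 260 + k*308
translate([227, 252, 0]) cube([41, 48, 1944]);
translate([696, 252, 0]) cube([41, 48, 1944]);
translate([268, 252, 260]) cube([428, 48, 27]);
translate([268, 252, 568]) cube([428, 48, 27]);
translate([268, 252, 876]) cube([428, 48, 27]);
translate([268, 252, 1184]) cube([428, 48, 27]);
translate([268, 252, 1492]) cube([428, 48, 27]);
translate([268, 252, 1800]) cube([428, 48, 27]);


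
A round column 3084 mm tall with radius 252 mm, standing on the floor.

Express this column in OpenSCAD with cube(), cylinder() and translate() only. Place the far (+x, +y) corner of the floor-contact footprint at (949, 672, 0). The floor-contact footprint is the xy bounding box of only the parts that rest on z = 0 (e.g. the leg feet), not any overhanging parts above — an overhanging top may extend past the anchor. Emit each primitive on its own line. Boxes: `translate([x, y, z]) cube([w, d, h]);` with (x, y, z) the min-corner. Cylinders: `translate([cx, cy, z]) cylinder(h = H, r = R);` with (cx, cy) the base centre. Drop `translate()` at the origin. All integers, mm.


translate([697, 420, 0]) cylinder(h = 3084, r = 252);


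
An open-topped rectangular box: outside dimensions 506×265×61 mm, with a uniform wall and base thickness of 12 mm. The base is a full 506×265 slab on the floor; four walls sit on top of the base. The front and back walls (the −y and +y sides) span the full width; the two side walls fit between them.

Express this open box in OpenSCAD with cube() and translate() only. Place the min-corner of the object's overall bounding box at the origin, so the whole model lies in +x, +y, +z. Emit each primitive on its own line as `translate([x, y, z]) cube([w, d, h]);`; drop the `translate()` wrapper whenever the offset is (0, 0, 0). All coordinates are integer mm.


cube([506, 265, 12]);
translate([0, 0, 12]) cube([506, 12, 49]);
translate([0, 253, 12]) cube([506, 12, 49]);
translate([0, 12, 12]) cube([12, 241, 49]);
translate([494, 12, 12]) cube([12, 241, 49]);


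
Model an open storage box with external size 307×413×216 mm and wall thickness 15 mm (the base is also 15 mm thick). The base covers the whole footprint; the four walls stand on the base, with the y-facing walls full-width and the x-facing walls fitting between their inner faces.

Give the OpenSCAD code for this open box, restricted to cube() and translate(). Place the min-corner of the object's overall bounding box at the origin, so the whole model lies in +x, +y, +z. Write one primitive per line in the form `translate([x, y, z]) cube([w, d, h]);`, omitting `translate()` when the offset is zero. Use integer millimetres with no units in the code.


cube([307, 413, 15]);
translate([0, 0, 15]) cube([307, 15, 201]);
translate([0, 398, 15]) cube([307, 15, 201]);
translate([0, 15, 15]) cube([15, 383, 201]);
translate([292, 15, 15]) cube([15, 383, 201]);


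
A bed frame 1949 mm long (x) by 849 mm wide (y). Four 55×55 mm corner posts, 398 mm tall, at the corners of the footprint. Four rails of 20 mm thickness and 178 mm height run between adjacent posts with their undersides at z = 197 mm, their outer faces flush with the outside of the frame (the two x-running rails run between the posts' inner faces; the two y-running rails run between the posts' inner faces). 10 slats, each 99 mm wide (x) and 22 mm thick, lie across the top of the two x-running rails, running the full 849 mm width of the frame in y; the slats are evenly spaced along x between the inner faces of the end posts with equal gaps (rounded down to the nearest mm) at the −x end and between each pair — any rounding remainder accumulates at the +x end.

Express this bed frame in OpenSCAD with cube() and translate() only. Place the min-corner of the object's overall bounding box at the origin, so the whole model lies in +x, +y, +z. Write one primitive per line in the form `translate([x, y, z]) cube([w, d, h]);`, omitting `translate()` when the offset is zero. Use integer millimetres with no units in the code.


cube([55, 55, 398]);
translate([0, 794, 0]) cube([55, 55, 398]);
translate([1894, 0, 0]) cube([55, 55, 398]);
translate([1894, 794, 0]) cube([55, 55, 398]);
translate([55, 0, 197]) cube([1839, 20, 178]);
translate([55, 829, 197]) cube([1839, 20, 178]);
translate([0, 55, 197]) cube([20, 739, 178]);
translate([1929, 55, 197]) cube([20, 739, 178]);
translate([132, 0, 375]) cube([99, 849, 22]);
translate([308, 0, 375]) cube([99, 849, 22]);
translate([484, 0, 375]) cube([99, 849, 22]);
translate([660, 0, 375]) cube([99, 849, 22]);
translate([836, 0, 375]) cube([99, 849, 22]);
translate([1012, 0, 375]) cube([99, 849, 22]);
translate([1188, 0, 375]) cube([99, 849, 22]);
translate([1364, 0, 375]) cube([99, 849, 22]);
translate([1540, 0, 375]) cube([99, 849, 22]);
translate([1716, 0, 375]) cube([99, 849, 22]);


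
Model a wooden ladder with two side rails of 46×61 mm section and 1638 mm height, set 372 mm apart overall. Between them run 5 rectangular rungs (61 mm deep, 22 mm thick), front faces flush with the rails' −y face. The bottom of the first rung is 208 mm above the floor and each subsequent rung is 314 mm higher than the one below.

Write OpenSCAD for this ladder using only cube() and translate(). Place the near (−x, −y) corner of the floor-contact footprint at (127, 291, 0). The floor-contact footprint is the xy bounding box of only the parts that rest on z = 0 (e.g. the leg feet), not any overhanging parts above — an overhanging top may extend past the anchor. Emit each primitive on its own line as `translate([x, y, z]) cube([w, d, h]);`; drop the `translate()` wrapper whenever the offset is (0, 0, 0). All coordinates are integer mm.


translate([127, 291, 0]) cube([46, 61, 1638]);
translate([453, 291, 0]) cube([46, 61, 1638]);
translate([173, 291, 208]) cube([280, 61, 22]);
translate([173, 291, 522]) cube([280, 61, 22]);
translate([173, 291, 836]) cube([280, 61, 22]);
translate([173, 291, 1150]) cube([280, 61, 22]);
translate([173, 291, 1464]) cube([280, 61, 22]);


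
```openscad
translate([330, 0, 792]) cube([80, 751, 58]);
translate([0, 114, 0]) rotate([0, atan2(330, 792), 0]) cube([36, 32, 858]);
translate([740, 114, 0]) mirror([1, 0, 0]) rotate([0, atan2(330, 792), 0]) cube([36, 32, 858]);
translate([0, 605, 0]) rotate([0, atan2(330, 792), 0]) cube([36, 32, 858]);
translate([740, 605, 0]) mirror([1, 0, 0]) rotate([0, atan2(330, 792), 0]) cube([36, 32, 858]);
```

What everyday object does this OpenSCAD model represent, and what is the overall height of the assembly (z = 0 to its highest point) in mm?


A sawhorse. The overall height is 850 mm.

A beam across two mirrored pairs of raked legs — a sawhorse. The beam's underside is at z = 792 (matching the legs' vertical rise in atan2(330, 792)) and the beam is 58 mm tall, so its top is at 792 + 58 = 850 mm. The raked legs top out at the beam's underside, so that is the highest point.


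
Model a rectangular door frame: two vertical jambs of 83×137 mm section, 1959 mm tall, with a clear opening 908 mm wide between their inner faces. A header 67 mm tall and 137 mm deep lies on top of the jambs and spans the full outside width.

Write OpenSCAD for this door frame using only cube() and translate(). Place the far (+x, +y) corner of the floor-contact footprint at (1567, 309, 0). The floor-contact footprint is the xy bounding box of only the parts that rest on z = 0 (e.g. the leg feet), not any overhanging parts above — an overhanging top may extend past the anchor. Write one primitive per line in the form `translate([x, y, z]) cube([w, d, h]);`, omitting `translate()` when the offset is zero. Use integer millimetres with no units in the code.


translate([493, 172, 0]) cube([83, 137, 1959]);
translate([1484, 172, 0]) cube([83, 137, 1959]);
translate([493, 172, 1959]) cube([1074, 137, 67]);


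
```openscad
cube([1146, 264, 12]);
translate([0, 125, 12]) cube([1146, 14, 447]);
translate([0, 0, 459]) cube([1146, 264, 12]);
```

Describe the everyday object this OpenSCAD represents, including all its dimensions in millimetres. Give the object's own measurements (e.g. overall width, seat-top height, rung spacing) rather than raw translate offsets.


An I-beam lying along x, 1146 mm long. Overall section height 471 mm. Two flanges 264 mm wide (y) and 12 mm thick, one on the floor and one at the top; a web 14 mm thick runs between them, centred on the flange width.


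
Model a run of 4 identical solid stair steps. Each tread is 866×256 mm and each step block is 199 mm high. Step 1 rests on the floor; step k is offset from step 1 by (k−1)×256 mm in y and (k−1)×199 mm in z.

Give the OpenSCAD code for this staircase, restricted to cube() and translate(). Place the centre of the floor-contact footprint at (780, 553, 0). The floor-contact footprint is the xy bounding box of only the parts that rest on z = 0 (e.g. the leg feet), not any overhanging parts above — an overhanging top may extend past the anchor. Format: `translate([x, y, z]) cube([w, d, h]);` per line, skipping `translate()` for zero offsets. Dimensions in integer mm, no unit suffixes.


translate([347, 425, 0]) cube([866, 256, 199]);
translate([347, 681, 199]) cube([866, 256, 199]);
translate([347, 937, 398]) cube([866, 256, 199]);
translate([347, 1193, 597]) cube([866, 256, 199]);


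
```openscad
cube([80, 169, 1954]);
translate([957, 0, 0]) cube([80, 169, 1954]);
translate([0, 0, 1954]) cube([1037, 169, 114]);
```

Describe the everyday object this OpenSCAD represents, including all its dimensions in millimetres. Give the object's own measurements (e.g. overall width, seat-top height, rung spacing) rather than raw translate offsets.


A door frame. The clear opening is 877 mm wide and 1954 mm high. Two 80 mm wide jambs, 169 mm deep, stand either side of the opening from the floor to the top of the opening. A 114 mm thick head sits across the top of both jambs, spanning the full outside width of the frame.


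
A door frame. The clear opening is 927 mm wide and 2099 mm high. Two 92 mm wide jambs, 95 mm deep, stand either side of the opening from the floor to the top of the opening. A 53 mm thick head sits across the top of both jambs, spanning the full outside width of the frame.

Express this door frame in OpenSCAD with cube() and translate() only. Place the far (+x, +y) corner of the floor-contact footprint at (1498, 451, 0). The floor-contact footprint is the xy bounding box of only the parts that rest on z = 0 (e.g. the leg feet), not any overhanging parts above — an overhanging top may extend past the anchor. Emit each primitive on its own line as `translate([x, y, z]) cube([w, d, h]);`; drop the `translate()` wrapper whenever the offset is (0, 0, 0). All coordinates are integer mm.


translate([387, 356, 0]) cube([92, 95, 2099]);
translate([1406, 356, 0]) cube([92, 95, 2099]);
translate([387, 356, 2099]) cube([1111, 95, 53]);


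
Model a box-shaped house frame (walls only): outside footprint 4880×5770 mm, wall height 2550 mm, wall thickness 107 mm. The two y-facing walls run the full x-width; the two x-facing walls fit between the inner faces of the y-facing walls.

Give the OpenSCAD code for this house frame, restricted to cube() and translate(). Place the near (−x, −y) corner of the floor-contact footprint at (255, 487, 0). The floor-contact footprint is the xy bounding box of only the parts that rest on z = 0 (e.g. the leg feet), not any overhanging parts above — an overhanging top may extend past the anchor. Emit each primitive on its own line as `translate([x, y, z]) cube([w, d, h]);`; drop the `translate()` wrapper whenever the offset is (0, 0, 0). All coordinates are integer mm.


translate([255, 487, 0]) cube([4880, 107, 2550]);
translate([255, 6150, 0]) cube([4880, 107, 2550]);
translate([255, 594, 0]) cube([107, 5556, 2550]);
translate([5028, 594, 0]) cube([107, 5556, 2550]);


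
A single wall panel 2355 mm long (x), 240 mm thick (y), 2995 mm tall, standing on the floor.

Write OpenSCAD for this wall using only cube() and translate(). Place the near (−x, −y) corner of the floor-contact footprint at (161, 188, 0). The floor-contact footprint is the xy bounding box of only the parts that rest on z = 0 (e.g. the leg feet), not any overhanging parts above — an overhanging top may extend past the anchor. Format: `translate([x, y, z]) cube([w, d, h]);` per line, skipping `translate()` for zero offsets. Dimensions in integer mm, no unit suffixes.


translate([161, 188, 0]) cube([2355, 240, 2995]);


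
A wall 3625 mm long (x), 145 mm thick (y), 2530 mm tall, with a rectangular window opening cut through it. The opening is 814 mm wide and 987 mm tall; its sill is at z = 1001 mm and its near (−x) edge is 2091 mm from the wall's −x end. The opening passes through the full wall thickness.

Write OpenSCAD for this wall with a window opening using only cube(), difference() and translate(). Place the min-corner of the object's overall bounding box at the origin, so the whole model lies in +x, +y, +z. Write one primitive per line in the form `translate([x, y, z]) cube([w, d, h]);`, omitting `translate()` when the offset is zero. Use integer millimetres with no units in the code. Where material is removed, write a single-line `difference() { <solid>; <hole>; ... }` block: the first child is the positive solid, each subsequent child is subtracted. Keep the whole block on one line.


difference() { cube([3625, 145, 2530]); translate([2091, 0, 1001]) cube([814, 145, 987]); }


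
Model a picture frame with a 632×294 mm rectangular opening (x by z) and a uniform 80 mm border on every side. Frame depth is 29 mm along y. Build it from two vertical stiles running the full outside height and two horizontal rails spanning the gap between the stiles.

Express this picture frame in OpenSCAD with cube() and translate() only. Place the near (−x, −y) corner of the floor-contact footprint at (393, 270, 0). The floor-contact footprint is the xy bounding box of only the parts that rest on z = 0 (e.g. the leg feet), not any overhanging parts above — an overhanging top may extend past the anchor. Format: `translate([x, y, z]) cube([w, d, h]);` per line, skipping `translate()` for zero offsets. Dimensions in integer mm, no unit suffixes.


translate([393, 270, 0]) cube([80, 29, 454]);
translate([1105, 270, 0]) cube([80, 29, 454]);
translate([473, 270, 0]) cube([632, 29, 80]);
translate([473, 270, 374]) cube([632, 29, 80]);


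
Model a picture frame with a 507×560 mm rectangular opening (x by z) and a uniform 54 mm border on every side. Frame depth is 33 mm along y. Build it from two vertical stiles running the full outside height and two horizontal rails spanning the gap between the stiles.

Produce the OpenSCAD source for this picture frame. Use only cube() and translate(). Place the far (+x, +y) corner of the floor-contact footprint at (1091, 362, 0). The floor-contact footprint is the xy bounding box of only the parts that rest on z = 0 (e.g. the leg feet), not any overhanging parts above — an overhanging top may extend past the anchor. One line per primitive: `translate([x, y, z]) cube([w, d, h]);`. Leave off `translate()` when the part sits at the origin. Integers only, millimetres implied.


translate([476, 329, 0]) cube([54, 33, 668]);
translate([1037, 329, 0]) cube([54, 33, 668]);
translate([530, 329, 0]) cube([507, 33, 54]);
translate([530, 329, 614]) cube([507, 33, 54]);


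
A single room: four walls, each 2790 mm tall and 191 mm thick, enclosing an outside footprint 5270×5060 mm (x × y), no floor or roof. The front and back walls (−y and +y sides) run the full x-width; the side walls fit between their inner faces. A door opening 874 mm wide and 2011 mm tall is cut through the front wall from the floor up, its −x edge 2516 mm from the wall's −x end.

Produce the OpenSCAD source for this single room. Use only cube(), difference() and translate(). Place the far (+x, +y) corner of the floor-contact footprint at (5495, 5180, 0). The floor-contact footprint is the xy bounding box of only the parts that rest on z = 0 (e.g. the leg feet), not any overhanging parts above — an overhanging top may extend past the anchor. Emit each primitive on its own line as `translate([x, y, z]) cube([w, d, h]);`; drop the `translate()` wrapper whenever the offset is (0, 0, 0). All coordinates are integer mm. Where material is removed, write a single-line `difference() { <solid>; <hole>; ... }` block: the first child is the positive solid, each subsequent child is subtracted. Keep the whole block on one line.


difference() { translate([225, 120, 0]) cube([5270, 191, 2790]); translate([2741, 120, 0]) cube([874, 191, 2011]); }
translate([225, 4989, 0]) cube([5270, 191, 2790]);
translate([225, 311, 0]) cube([191, 4678, 2790]);
translate([5304, 311, 0]) cube([191, 4678, 2790]);


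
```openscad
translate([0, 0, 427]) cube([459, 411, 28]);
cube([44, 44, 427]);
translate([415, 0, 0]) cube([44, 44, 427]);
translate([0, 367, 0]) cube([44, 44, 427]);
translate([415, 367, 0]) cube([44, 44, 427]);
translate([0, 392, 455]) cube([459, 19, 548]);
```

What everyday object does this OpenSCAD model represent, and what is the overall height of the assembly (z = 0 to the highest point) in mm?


A chair. The overall height is 1003 mm.

A slab on four corner posts with a tall panel at the back — a chair. The seat slab sits at z = 427 with thickness 28, and the 548 mm backrest starts at the seat top, so the overall height is 427 + 28 + 548 = 1003 mm.
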